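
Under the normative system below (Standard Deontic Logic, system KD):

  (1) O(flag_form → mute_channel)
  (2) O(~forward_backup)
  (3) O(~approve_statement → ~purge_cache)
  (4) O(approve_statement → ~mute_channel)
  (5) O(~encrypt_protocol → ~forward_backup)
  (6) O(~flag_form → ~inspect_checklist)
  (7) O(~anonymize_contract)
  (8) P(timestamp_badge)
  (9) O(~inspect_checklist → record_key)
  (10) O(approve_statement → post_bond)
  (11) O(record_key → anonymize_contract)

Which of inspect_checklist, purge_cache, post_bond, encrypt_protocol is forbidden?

From premise 7 we have O(~anonymize_contract).
Premise 11, O(record_key → anonymize_contract), contraposes to O(~anonymize_contract → ~record_key); with O(~anonymize_contract) we get O(~record_key).
The contrapositive of premise 9 (O(~inspect_checklist → record_key)) is O(~record_key → inspect_checklist), and O(~record_key) is already established, so O(inspect_checklist).
Premise 6 is O(~flag_form → ~inspect_checklist); contrapositively O(inspect_checklist → flag_form). Since O(inspect_checklist) holds, K gives O(flag_form).
From O(flag_form) and premise 1, O(flag_form → mute_channel), we obtain O(mute_channel).
Premise 4, O(approve_statement → ~mute_channel), contraposes to O(mute_channel → ~approve_statement); with O(mute_channel) we get O(~approve_statement).
With premise 3, O(~approve_statement → ~purge_cache), the K-axiom yields O(~purge_cache).
So O(~purge_cache) holds, i.e. purge_cache is forbidden. None of the other listed options is forbidden under the premises.

purge_cache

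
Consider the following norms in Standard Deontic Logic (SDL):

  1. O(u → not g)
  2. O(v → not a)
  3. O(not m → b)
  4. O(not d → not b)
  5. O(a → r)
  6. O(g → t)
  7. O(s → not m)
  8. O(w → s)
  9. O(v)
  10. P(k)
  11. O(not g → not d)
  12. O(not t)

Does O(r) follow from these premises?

Premise 5 is O(a → r), but O(a) is not derivable from the premises, so it does not yield O(r).
No other premise forces O(r). An ideal world satisfying every premise can still have r false, so O(r) is not derivable.

No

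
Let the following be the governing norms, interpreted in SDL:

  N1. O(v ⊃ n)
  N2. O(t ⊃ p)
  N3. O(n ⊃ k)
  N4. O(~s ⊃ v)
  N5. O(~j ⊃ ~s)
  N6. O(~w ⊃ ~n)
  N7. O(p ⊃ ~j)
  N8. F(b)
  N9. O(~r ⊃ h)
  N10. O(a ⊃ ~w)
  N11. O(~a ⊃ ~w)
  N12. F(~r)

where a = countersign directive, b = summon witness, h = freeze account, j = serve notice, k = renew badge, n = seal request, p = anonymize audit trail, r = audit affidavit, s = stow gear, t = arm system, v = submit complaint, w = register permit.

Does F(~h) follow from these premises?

No

Premise 9 is O(~r ⊃ h), but O(~r) is not derivable from the premises, so it does not yield O(h).
No other premise forces O(h). An ideal world satisfying every premise can still have ~h true, so F(~h) is not derivable.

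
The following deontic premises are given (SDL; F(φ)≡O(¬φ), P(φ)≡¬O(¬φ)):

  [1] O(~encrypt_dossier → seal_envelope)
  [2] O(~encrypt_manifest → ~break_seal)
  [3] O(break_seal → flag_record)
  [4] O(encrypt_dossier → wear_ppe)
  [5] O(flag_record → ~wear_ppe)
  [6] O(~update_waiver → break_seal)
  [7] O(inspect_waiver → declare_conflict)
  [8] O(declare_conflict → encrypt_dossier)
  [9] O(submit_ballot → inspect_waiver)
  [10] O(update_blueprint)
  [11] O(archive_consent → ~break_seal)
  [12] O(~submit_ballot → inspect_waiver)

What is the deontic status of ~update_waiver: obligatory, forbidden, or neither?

Forbidden

By case analysis on ~submit_ballot: premise 12 gives O(~submit_ballot → inspect_waiver) and premise 9 gives O(submit_ballot → inspect_waiver), so O(inspect_waiver) either way.
From O(inspect_waiver) and premise 7, O(inspect_waiver → declare_conflict), we obtain O(declare_conflict).
From O(declare_conflict) and premise 8, O(declare_conflict → encrypt_dossier), we obtain O(encrypt_dossier).
With premise 4, O(encrypt_dossier → wear_ppe), the K-axiom yields O(wear_ppe).
The contrapositive of premise 5 (O(flag_record → ~wear_ppe)) is O(wear_ppe → ~flag_record), and O(wear_ppe) is already established, so O(~flag_record).
Premise 3 is O(break_seal → flag_record); contrapositively O(~flag_record → ~break_seal). Since O(~flag_record) holds, K gives O(~break_seal).
Premise 6 is O(~update_waiver → break_seal); contrapositively O(~break_seal → update_waiver). Since O(~break_seal) holds, K gives O(update_waiver).
Premises 1, 2, 10, 11 do not contribute to this derivation.
Thus O(update_waiver), which is F(~update_waiver): ~update_waiver is forbidden.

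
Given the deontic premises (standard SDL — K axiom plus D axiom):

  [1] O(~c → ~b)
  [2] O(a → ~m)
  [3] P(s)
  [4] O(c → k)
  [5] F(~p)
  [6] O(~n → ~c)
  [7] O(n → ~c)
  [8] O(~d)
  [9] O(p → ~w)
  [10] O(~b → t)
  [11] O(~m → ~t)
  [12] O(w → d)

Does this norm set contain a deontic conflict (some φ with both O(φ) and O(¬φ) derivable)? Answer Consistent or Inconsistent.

Premise 12 is O(w → d), but O(w) is not derivable from the premises, so it does not yield O(d).
So O(d) is not derivable, and the apparent clash with O(~d) does not arise.
A world satisfying every obligation exists (e.g. a=false, b=false, c=false, d=false, k=false, m=true, n=false, p=true, s=false, t=true, w=false); no atom is both obligatory and forbidden, so the set is consistent.

Consistent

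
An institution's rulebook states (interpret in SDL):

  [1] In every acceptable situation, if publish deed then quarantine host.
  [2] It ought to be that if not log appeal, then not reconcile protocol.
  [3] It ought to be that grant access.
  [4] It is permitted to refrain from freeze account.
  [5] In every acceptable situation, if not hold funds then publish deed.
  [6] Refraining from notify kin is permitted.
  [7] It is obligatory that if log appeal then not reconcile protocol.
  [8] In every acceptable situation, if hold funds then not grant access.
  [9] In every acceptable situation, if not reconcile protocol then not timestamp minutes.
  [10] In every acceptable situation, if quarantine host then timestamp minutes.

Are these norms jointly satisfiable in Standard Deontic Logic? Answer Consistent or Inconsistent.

Inconsistent

By case analysis on log_appeal: premise 7 gives O(log_appeal → ¬reconcile_protocol) and premise 2 gives O(¬log_appeal → ¬reconcile_protocol), so O(¬reconcile_protocol) either way.
With premise 9, O(¬reconcile_protocol → ¬timestamp_minutes), the K-axiom yields O(¬timestamp_minutes).
Premise 10 is O(quarantine_host → timestamp_minutes); contrapositively O(¬timestamp_minutes → ¬quarantine_host). Since O(¬timestamp_minutes) holds, K gives O(¬quarantine_host).
Premise 1 is O(publish_deed → quarantine_host); contrapositively O(¬quarantine_host → ¬publish_deed). Since O(¬quarantine_host) holds, K gives O(¬publish_deed).
Premise 5, O(¬hold_funds → publish_deed), contraposes to O(¬publish_deed → hold_funds); with O(¬publish_deed) we get O(hold_funds).
With premise 8, O(hold_funds → ¬grant_access), the K-axiom yields O(¬grant_access).
However, premise 3 gives O(grant_access).
We now have both O(¬grant_access) and O(grant_access) — grant_access is simultaneously obligatory and forbidden, violating the D-axiom.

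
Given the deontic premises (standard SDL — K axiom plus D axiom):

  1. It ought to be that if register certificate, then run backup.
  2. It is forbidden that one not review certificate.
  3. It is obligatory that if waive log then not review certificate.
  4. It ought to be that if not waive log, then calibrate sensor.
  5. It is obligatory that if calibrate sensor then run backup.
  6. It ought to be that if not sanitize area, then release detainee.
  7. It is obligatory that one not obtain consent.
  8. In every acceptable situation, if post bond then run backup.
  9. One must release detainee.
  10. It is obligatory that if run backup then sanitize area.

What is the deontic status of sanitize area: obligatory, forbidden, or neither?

Obligatory

Premise 2, F(¬review_certificate), is equivalent to O(review_certificate).
Premise 3 is O(waive_log → ¬review_certificate); contrapositively O(review_certificate → ¬waive_log). Since O(review_certificate) holds, K gives O(¬waive_log).
Premise 4 is O(¬waive_log → calibrate_sensor); since O(¬waive_log), deontic closure gives O(calibrate_sensor).
Premise 5 is O(calibrate_sensor → run_backup); since O(calibrate_sensor), deontic closure gives O(run_backup).
From O(run_backup) and premise 10, O(run_backup → sanitize_area), we obtain O(sanitize_area).
Premises 1, 6, 7, 8, 9 do not contribute to this derivation.
Hence sanitize_area is obligatory.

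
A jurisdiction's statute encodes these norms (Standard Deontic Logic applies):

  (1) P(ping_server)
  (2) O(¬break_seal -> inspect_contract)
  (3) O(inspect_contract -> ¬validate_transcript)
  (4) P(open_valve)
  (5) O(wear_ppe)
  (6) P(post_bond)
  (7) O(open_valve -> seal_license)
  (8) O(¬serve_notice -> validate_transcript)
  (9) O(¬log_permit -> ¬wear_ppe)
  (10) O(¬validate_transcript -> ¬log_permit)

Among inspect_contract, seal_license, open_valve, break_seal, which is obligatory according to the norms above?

From premise 5 we have O(wear_ppe).
Premise 9, O(¬log_permit -> ¬wear_ppe), contraposes to O(wear_ppe -> log_permit); with O(wear_ppe) we get O(log_permit).
Premise 10, O(¬validate_transcript -> ¬log_permit), contraposes to O(log_permit -> validate_transcript); with O(log_permit) we get O(validate_transcript).
The contrapositive of premise 3 (O(inspect_contract -> ¬validate_transcript)) is O(validate_transcript -> ¬inspect_contract), and O(validate_transcript) is already established, so O(¬inspect_contract).
The contrapositive of premise 2 (O(¬break_seal -> inspect_contract)) is O(¬inspect_contract -> break_seal), and O(¬inspect_contract) is already established, so O(break_seal).
So O(break_seal) holds — break_seal is obligatory. None of the other listed options is made obligatory by any chain of premises.

break_seal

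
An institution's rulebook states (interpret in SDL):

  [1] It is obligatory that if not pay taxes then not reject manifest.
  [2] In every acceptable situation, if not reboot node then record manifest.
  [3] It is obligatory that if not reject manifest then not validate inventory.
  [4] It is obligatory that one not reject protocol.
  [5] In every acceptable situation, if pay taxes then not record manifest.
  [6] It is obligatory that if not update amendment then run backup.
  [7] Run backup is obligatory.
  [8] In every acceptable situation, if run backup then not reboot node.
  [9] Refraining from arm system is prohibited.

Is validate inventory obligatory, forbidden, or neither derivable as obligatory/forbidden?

Forbidden

Premise 7 gives O(run_backup).
From O(run_backup) and premise 8, O(run_backup → ¬reboot_node), we obtain O(¬reboot_node).
With premise 2, O(¬reboot_node → record_manifest), the K-axiom yields O(record_manifest).
Premise 5, O(pay_taxes → ¬record_manifest), contraposes to O(record_manifest → ¬pay_taxes); with O(record_manifest) we get O(¬pay_taxes).
Applying K to premise 1 (O(¬pay_taxes → ¬reject_manifest)) and O(¬pay_taxes) yields O(¬reject_manifest).
Premise 3 is O(¬reject_manifest → ¬validate_inventory); since O(¬reject_manifest), deontic closure gives O(¬validate_inventory).
Premises 4, 6, 9 do not contribute to this derivation.
Thus O(¬validate_inventory), which is F(validate_inventory): validate_inventory is forbidden.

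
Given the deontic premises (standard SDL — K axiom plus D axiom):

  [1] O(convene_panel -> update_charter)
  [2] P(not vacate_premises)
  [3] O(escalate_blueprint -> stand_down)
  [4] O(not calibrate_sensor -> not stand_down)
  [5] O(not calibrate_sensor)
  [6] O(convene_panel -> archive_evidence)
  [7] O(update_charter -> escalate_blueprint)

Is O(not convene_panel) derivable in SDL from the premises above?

From premise 5 we have O(not calibrate_sensor).
With premise 4, O(not calibrate_sensor -> not stand_down), the K-axiom yields O(not stand_down).
Premise 3, O(escalate_blueprint -> stand_down), contraposes to O(not stand_down -> not escalate_blueprint); with O(not stand_down) we get O(not escalate_blueprint).
Premise 7 is O(update_charter -> escalate_blueprint); contrapositively O(not escalate_blueprint -> not update_charter). Since O(not escalate_blueprint) holds, K gives O(not update_charter).
The contrapositive of premise 1 (O(convene_panel -> update_charter)) is O(not update_charter -> not convene_panel), and O(not update_charter) is already established, so O(not convene_panel).
Premises 2, 6 do not contribute to this derivation.
So O(not convene_panel) follows.

Yes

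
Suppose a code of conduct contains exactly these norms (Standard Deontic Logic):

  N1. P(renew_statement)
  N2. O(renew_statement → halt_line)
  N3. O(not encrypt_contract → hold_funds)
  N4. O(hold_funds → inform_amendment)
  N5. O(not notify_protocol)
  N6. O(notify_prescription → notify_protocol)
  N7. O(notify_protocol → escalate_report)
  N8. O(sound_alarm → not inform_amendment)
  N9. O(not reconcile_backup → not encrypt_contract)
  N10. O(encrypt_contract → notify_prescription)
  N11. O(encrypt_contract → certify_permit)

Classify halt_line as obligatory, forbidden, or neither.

Neither

Premise 2 is O(renew_statement → halt_line), but O(renew_statement) is not derivable from the premises (the permission P(renew_statement) asserts only not O(not renew_statement), not O(renew_statement)), so it does not yield O(halt_line).
No premise or chain of K-axiom applications forces O(halt_line), and none forces O(not halt_line). So halt_line is neither obligatory nor forbidden under these norms.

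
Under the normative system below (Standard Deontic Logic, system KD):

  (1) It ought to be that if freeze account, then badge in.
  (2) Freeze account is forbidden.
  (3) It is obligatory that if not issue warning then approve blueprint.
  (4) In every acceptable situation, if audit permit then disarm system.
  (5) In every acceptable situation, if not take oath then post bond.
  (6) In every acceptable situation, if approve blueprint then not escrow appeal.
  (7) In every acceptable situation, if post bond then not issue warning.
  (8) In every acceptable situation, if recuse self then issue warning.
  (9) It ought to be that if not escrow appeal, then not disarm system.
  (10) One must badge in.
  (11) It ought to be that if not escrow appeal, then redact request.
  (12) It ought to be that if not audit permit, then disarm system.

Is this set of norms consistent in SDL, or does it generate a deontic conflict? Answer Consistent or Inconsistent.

Consistent

Premise 1 is O(freeze_account → badge_in); even if O(badge_in) held, inferring O(freeze_account) would be affirming the consequent — invalid.
So O(freeze_account) is not derivable, and the apparent clash with O(¬freeze_account) does not arise.
A world satisfying every obligation exists (e.g. approve_blueprint=false, audit_permit=false, badge_in=true, disarm_system=true, escrow_appeal=true, freeze_account=false, issue_warning=true, post_bond=false, recuse_self=false, redact_request=false, take_oath=true); no atom is both obligatory and forbidden, so the set is consistent.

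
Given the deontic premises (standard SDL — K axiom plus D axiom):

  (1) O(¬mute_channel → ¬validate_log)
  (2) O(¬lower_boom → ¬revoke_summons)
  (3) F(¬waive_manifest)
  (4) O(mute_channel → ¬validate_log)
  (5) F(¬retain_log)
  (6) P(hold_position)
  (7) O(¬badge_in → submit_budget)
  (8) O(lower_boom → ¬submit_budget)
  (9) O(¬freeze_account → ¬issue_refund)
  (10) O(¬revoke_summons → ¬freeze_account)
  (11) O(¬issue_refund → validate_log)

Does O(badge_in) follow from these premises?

By case analysis on ¬mute_channel: premise 1 gives O(¬mute_channel → ¬validate_log) and premise 4 gives O(mute_channel → ¬validate_log), so O(¬validate_log) either way.
Premise 11, O(¬issue_refund → validate_log), contraposes to O(¬validate_log → issue_refund); with O(¬validate_log) we get O(issue_refund).
Premise 9 is O(¬freeze_account → ¬issue_refund); contrapositively O(issue_refund → freeze_account). Since O(issue_refund) holds, K gives O(freeze_account).
The contrapositive of premise 10 (O(¬revoke_summons → ¬freeze_account)) is O(freeze_account → revoke_summons), and O(freeze_account) is already established, so O(revoke_summons).
The contrapositive of premise 2 (O(¬lower_boom → ¬revoke_summons)) is O(revoke_summons → lower_boom), and O(revoke_summons) is already established, so O(lower_boom).
Premise 8 is O(lower_boom → ¬submit_budget); since O(lower_boom), deontic closure gives O(¬submit_budget).
Premise 7, O(¬badge_in → submit_budget), contraposes to O(¬submit_budget → badge_in); with O(¬submit_budget) we get O(badge_in).
Premises 3, 5, 6 do not contribute to this derivation.
So O(badge_in) follows.

Yes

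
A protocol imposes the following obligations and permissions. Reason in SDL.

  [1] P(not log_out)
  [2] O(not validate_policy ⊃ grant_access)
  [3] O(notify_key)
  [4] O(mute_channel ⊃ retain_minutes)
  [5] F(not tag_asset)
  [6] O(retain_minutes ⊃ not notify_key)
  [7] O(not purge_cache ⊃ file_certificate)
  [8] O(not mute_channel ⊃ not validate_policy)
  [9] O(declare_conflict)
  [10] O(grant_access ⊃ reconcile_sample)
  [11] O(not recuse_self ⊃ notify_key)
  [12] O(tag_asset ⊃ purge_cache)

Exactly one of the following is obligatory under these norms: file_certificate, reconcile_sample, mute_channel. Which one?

Premise 3 gives O(notify_key).
Premise 6, O(retain_minutes ⊃ not notify_key), contraposes to O(notify_key ⊃ not retain_minutes); with O(notify_key) we get O(not retain_minutes).
The contrapositive of premise 4 (O(mute_channel ⊃ retain_minutes)) is O(not retain_minutes ⊃ not mute_channel), and O(not retain_minutes) is already established, so O(not mute_channel).
With premise 8, O(not mute_channel ⊃ not validate_policy), the K-axiom yields O(not validate_policy).
Premise 2 is O(not validate_policy ⊃ grant_access); since O(not validate_policy), deontic closure gives O(grant_access).
From O(grant_access) and premise 10, O(grant_access ⊃ reconcile_sample), we obtain O(reconcile_sample).
So O(reconcile_sample) holds — reconcile_sample is obligatory. None of the other listed options is made obligatory by any chain of premises.

reconcile_sample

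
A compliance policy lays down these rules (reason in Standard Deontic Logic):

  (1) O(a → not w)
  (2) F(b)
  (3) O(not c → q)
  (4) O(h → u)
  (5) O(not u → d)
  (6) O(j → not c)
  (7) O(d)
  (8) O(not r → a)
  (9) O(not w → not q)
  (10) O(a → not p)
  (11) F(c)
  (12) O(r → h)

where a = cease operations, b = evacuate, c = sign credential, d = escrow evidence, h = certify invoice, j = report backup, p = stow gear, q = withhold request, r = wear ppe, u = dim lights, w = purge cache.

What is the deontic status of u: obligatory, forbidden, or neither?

F(c) at premise 11 means O(not c).
Premise 3 is O(not c → q); since O(not c), deontic closure gives O(q).
Premise 9 is O(not w → not q); contrapositively O(q → w). Since O(q) holds, K gives O(w).
The contrapositive of premise 1 (O(a → not w)) is O(w → not a), and O(w) is already established, so O(not a).
Premise 8 is O(not r → a); contrapositively O(not a → r). Since O(not a) holds, K gives O(r).
With premise 12, O(r → h), the K-axiom yields O(h).
Premise 4 is O(h → u); since O(h), deontic closure gives O(u).
Premises 2, 5, 6, 7, 10 do not contribute to this derivation.
Hence u is obligatory.

Obligatory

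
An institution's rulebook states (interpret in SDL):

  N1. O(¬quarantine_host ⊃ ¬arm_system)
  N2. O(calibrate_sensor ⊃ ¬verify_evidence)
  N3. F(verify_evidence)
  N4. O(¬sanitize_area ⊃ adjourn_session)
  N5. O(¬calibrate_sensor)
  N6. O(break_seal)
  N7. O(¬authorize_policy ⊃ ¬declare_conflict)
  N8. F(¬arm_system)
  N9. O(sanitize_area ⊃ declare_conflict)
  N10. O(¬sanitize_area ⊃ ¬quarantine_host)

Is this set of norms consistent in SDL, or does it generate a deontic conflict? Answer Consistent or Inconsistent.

Premise 2 is O(calibrate_sensor ⊃ ¬verify_evidence); even if O(¬verify_evidence) held, inferring O(calibrate_sensor) would be affirming the consequent — invalid.
So O(calibrate_sensor) is not derivable, and the apparent clash with O(¬calibrate_sensor) does not arise.
A world satisfying every obligation exists (e.g. adjourn_session=false, arm_system=true, authorize_policy=true, break_seal=true, calibrate_sensor=false, declare_conflict=true, quarantine_host=true, sanitize_area=true, verify_evidence=false); no atom is both obligatory and forbidden, so the set is consistent.

Consistent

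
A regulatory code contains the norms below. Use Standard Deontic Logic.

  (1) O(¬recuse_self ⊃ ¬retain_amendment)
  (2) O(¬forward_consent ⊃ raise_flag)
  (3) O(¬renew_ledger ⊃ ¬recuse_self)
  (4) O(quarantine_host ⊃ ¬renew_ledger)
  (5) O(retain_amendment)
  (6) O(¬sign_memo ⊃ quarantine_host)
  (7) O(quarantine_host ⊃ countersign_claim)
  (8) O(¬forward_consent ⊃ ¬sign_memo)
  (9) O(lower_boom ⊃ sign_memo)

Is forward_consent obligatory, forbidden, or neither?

From premise 5 we have O(retain_amendment).
The contrapositive of premise 1 (O(¬recuse_self ⊃ ¬retain_amendment)) is O(retain_amendment ⊃ recuse_self), and O(retain_amendment) is already established, so O(recuse_self).
Premise 3, O(¬renew_ledger ⊃ ¬recuse_self), contraposes to O(recuse_self ⊃ renew_ledger); with O(recuse_self) we get O(renew_ledger).
Premise 4 is O(quarantine_host ⊃ ¬renew_ledger); contrapositively O(renew_ledger ⊃ ¬quarantine_host). Since O(renew_ledger) holds, K gives O(¬quarantine_host).
Premise 6, O(¬sign_memo ⊃ quarantine_host), contraposes to O(¬quarantine_host ⊃ sign_memo); with O(¬quarantine_host) we get O(sign_memo).
Premise 8, O(¬forward_consent ⊃ ¬sign_memo), contraposes to O(sign_memo ⊃ forward_consent); with O(sign_memo) we get O(forward_consent).
Premises 2, 7, 9 do not contribute to this derivation.
Hence forward_consent is obligatory.

Obligatory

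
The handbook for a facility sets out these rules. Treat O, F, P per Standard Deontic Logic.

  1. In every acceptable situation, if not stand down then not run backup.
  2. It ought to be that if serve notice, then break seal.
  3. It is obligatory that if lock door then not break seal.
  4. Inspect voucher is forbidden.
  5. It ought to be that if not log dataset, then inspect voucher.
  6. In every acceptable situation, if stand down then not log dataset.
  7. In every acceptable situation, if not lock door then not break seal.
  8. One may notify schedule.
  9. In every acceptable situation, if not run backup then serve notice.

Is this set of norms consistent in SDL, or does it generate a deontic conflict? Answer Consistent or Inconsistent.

Inconsistent

Premises 7 and 3 cover both cases: O(¬lock_door → ¬break_seal) and O(lock_door → ¬break_seal). Since ¬lock_door ∨ lock_door is a tautology, O(¬break_seal) follows.
The contrapositive of premise 2 (O(serve_notice → break_seal)) is O(¬break_seal → ¬serve_notice), and O(¬break_seal) is already established, so O(¬serve_notice).
Premise 9 is O(¬run_backup → serve_notice); contrapositively O(¬serve_notice → run_backup). Since O(¬serve_notice) holds, K gives O(run_backup).
The contrapositive of premise 1 (O(¬stand_down → ¬run_backup)) is O(run_backup → stand_down), and O(run_backup) is already established, so O(stand_down).
Applying K to premise 6 (O(stand_down → ¬log_dataset)) and O(stand_down) yields O(¬log_dataset).
Premise 5 is O(¬log_dataset → inspect_voucher); since O(¬log_dataset), deontic closure gives O(inspect_voucher).
However, F(inspect_voucher) at premise 4 amounts to O(¬inspect_voucher).
We now have both O(inspect_voucher) and O(¬inspect_voucher) — inspect_voucher is simultaneously obligatory and forbidden, violating the D-axiom.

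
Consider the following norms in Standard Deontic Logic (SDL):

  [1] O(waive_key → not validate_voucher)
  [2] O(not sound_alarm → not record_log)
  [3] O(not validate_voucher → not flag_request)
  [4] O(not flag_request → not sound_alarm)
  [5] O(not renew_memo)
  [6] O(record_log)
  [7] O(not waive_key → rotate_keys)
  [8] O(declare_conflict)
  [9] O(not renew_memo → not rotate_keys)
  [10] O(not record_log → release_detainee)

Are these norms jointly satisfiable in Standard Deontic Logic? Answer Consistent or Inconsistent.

Inconsistent

Premise 6 states O(record_log) outright.
Premise 2, O(not sound_alarm → not record_log), contraposes to O(record_log → sound_alarm); with O(record_log) we get O(sound_alarm).
Premise 4 is O(not flag_request → not sound_alarm); contrapositively O(sound_alarm → flag_request). Since O(sound_alarm) holds, K gives O(flag_request).
The contrapositive of premise 3 (O(not validate_voucher → not flag_request)) is O(flag_request → validate_voucher), and O(flag_request) is already established, so O(validate_voucher).
The contrapositive of premise 1 (O(waive_key → not validate_voucher)) is O(validate_voucher → not waive_key), and O(validate_voucher) is already established, so O(not waive_key).
With premise 7, O(not waive_key → rotate_keys), the K-axiom yields O(rotate_keys).
The contrapositive of premise 9 (O(not renew_memo → not rotate_keys)) is O(rotate_keys → renew_memo), and O(rotate_keys) is already established, so O(renew_memo).
However, premise 5 gives O(not renew_memo).
We now have both O(renew_memo) and O(not renew_memo) — renew_memo is simultaneously obligatory and forbidden, violating the D-axiom.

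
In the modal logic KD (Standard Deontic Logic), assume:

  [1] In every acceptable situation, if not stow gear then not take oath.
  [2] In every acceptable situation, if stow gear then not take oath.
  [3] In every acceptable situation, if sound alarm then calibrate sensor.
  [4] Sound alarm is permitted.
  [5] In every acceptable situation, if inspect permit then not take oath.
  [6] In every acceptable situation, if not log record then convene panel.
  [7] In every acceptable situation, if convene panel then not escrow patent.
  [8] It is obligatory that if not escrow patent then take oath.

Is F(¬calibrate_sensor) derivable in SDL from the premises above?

Premise 3 is O(sound_alarm → calibrate_sensor), but O(sound_alarm) is not derivable from the premises (the permission P(sound_alarm) asserts only ¬O(¬sound_alarm), not O(sound_alarm)), so it does not yield O(calibrate_sensor).
No other premise forces O(calibrate_sensor). An ideal world satisfying every premise can still have ¬calibrate_sensor true, so F(¬calibrate_sensor) is not derivable.

No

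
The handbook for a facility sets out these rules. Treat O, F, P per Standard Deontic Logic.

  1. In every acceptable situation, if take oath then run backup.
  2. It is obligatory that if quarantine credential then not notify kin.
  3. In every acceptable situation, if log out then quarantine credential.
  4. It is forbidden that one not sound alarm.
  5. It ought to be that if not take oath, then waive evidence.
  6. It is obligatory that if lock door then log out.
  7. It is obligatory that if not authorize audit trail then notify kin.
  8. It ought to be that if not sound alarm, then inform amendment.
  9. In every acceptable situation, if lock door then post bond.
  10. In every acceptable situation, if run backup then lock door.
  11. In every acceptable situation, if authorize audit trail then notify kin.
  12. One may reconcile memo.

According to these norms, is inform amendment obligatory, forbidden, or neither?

Premise 8 is O(¬sound_alarm → inform_amendment), but O(¬sound_alarm) is not derivable from the premises, so it does not yield O(inform_amendment).
No premise or chain of K-axiom applications forces O(inform_amendment), and none forces O(¬inform_amendment). So inform_amendment is neither obligatory nor forbidden under these norms.

Neither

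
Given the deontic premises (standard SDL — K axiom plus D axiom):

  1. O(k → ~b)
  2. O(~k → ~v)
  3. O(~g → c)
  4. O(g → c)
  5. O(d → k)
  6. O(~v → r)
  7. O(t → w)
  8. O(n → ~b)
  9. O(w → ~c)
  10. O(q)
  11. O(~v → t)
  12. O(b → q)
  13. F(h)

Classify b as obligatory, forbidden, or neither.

By case analysis on g: premise 4 gives O(g → c) and premise 3 gives O(~g → c), so O(c) either way.
The contrapositive of premise 9 (O(w → ~c)) is O(c → ~w), and O(c) is already established, so O(~w).
The contrapositive of premise 7 (O(t → w)) is O(~w → ~t), and O(~w) is already established, so O(~t).
Premise 11 is O(~v → t); contrapositively O(~t → v). Since O(~t) holds, K gives O(v).
The contrapositive of premise 2 (O(~k → ~v)) is O(v → k), and O(v) is already established, so O(k).
Applying K to premise 1 (O(k → ~b)) and O(k) yields O(~b).
Premises 5, 6, 8, 10, 12, 13 do not contribute to this derivation.
Thus O(~b), which is F(b): b is forbidden.

Forbidden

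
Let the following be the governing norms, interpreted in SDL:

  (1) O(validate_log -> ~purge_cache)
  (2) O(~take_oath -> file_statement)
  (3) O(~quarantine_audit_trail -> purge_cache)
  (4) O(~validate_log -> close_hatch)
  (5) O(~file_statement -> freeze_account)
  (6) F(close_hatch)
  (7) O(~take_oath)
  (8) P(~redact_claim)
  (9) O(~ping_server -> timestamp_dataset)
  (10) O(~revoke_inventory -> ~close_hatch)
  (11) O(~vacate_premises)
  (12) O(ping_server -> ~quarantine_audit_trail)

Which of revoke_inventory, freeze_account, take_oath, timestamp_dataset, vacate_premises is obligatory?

timestamp_dataset

Premise 6, F(close_hatch), is equivalent to O(~close_hatch).
Premise 4 is O(~validate_log -> close_hatch); contrapositively O(~close_hatch -> validate_log). Since O(~close_hatch) holds, K gives O(validate_log).
Applying K to premise 1 (O(validate_log -> ~purge_cache)) and O(validate_log) yields O(~purge_cache).
Premise 3 is O(~quarantine_audit_trail -> purge_cache); contrapositively O(~purge_cache -> quarantine_audit_trail). Since O(~purge_cache) holds, K gives O(quarantine_audit_trail).
The contrapositive of premise 12 (O(ping_server -> ~quarantine_audit_trail)) is O(quarantine_audit_trail -> ~ping_server), and O(quarantine_audit_trail) is already established, so O(~ping_server).
With premise 9, O(~ping_server -> timestamp_dataset), the K-axiom yields O(timestamp_dataset).
So O(timestamp_dataset) holds — timestamp_dataset is obligatory. None of the other listed options is made obligatory by any chain of premises.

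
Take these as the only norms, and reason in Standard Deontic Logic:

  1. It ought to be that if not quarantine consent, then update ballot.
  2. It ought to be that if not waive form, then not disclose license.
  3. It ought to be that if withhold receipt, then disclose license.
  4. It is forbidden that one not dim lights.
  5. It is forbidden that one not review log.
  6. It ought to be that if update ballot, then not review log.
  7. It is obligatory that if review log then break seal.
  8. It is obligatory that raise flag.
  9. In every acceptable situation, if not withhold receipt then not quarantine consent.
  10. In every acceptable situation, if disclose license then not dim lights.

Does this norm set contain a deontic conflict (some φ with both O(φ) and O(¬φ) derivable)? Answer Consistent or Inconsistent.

Premise 4, F(¬dim_lights), is equivalent to O(dim_lights).
Premise 10 is O(disclose_license → ¬dim_lights); contrapositively O(dim_lights → ¬disclose_license). Since O(dim_lights) holds, K gives O(¬disclose_license).
The contrapositive of premise 3 (O(withhold_receipt → disclose_license)) is O(¬disclose_license → ¬withhold_receipt), and O(¬disclose_license) is already established, so O(¬withhold_receipt).
Premise 9 is O(¬withhold_receipt → ¬quarantine_consent); since O(¬withhold_receipt), deontic closure gives O(¬quarantine_consent).
With premise 1, O(¬quarantine_consent → update_ballot), the K-axiom yields O(update_ballot).
Applying K to premise 6 (O(update_ballot → ¬review_log)) and O(update_ballot) yields O(¬review_log).
Yet premise 5 is F(¬review_log), i.e. O(review_log).
We now have both O(¬review_log) and O(review_log) — review_log is simultaneously obligatory and forbidden, violating the D-axiom.

Inconsistent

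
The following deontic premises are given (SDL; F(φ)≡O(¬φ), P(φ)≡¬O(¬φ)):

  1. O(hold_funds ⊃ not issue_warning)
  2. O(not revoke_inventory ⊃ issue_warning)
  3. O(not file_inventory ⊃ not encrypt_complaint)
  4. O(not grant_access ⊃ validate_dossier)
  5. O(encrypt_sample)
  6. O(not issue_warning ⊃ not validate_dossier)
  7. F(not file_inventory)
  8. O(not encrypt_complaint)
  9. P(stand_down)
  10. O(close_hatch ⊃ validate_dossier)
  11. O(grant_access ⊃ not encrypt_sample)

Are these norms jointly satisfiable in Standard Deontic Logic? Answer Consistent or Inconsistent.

Consistent

Premise 3 is O(not file_inventory ⊃ not encrypt_complaint); even if O(not encrypt_complaint) held, inferring O(not file_inventory) would be affirming the consequent — invalid.
So O(not file_inventory) is not derivable, and the apparent clash with O(file_inventory) does not arise.
A world satisfying every obligation exists (e.g. close_hatch=false, encrypt_complaint=false, encrypt_sample=true, file_inventory=true, grant_access=false, hold_funds=false, issue_warning=true, revoke_inventory=false, stand_down=false, validate_dossier=true); no atom is both obligatory and forbidden, so the set is consistent.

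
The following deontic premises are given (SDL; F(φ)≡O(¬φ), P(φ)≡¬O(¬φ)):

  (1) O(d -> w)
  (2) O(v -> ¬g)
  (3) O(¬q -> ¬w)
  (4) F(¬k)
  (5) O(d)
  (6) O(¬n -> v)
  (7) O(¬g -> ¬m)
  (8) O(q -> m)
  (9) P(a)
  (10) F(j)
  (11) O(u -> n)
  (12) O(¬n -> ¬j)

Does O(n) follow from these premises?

Yes

Premise 5 states O(d) outright.
From O(d) and premise 1, O(d -> w), we obtain O(w).
The contrapositive of premise 3 (O(¬q -> ¬w)) is O(w -> q), and O(w) is already established, so O(q).
Premise 8 is O(q -> m); since O(q), deontic closure gives O(m).
Premise 7, O(¬g -> ¬m), contraposes to O(m -> g); with O(m) we get O(g).
Premise 2 is O(v -> ¬g); contrapositively O(g -> ¬v). Since O(g) holds, K gives O(¬v).
Premise 6, O(¬n -> v), contraposes to O(¬v -> n); with O(¬v) we get O(n).
Premises 4, 9, 10, 11, 12 do not contribute to this derivation.
So O(n) follows.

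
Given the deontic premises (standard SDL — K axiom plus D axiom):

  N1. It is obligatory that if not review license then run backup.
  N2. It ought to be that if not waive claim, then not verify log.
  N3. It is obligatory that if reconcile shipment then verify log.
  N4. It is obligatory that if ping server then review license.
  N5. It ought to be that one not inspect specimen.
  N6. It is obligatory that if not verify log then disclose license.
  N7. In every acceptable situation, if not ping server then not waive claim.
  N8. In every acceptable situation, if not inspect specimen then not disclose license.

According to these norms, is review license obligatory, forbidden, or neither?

From premise 5 we have O(¬inspect_specimen).
Premise 8 is O(¬inspect_specimen → ¬disclose_license); since O(¬inspect_specimen), deontic closure gives O(¬disclose_license).
Premise 6 is O(¬verify_log → disclose_license); contrapositively O(¬disclose_license → verify_log). Since O(¬disclose_license) holds, K gives O(verify_log).
Premise 2, O(¬waive_claim → ¬verify_log), contraposes to O(verify_log → waive_claim); with O(verify_log) we get O(waive_claim).
The contrapositive of premise 7 (O(¬ping_server → ¬waive_claim)) is O(waive_claim → ping_server), and O(waive_claim) is already established, so O(ping_server).
Applying K to premise 4 (O(ping_server → review_license)) and O(ping_server) yields O(review_license).
Premises 1, 3 do not contribute to this derivation.
Hence review_license is obligatory.

Obligatory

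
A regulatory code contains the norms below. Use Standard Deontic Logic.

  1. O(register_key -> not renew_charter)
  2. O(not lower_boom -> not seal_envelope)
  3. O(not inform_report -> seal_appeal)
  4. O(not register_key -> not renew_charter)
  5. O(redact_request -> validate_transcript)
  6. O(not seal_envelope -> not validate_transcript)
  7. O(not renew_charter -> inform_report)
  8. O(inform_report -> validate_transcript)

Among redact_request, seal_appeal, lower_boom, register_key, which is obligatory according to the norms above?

By case analysis on not register_key: premise 4 gives O(not register_key -> not renew_charter) and premise 1 gives O(register_key -> not renew_charter), so O(not renew_charter) either way.
From O(not renew_charter) and premise 7, O(not renew_charter -> inform_report), we obtain O(inform_report).
With premise 8, O(inform_report -> validate_transcript), the K-axiom yields O(validate_transcript).
Premise 6, O(not seal_envelope -> not validate_transcript), contraposes to O(validate_transcript -> seal_envelope); with O(validate_transcript) we get O(seal_envelope).
The contrapositive of premise 2 (O(not lower_boom -> not seal_envelope)) is O(seal_envelope -> lower_boom), and O(seal_envelope) is already established, so O(lower_boom).
So O(lower_boom) holds — lower_boom is obligatory. None of the other listed options is made obligatory by any chain of premises.

lower_boom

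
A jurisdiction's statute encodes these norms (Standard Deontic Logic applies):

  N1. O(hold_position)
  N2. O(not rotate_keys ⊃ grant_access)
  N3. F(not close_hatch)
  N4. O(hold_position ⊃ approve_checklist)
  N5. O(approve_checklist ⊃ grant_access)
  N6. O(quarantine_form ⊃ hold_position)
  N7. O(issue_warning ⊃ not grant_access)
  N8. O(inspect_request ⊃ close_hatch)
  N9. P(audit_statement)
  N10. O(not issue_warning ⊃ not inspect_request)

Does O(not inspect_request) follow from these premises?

Yes

From premise 1 we have O(hold_position).
With premise 4, O(hold_position ⊃ approve_checklist), the K-axiom yields O(approve_checklist).
With premise 5, O(approve_checklist ⊃ grant_access), the K-axiom yields O(grant_access).
Premise 7 is O(issue_warning ⊃ not grant_access); contrapositively O(grant_access ⊃ not issue_warning). Since O(grant_access) holds, K gives O(not issue_warning).
With premise 10, O(not issue_warning ⊃ not inspect_request), the K-axiom yields O(not inspect_request).
Premises 2, 3, 6, 8, 9 do not contribute to this derivation.
So O(not inspect_request) follows.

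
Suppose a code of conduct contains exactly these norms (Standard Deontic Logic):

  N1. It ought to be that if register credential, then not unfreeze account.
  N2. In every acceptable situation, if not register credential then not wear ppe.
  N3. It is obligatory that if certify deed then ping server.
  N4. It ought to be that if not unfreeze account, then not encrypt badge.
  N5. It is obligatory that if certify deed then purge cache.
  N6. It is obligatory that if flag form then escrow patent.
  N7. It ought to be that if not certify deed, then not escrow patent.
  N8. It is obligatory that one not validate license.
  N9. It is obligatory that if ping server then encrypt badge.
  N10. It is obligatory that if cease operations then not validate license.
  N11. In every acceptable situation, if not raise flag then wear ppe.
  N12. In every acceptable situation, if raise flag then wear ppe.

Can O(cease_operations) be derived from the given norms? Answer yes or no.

Premise 10 is O(cease_operations → ¬validate_license); even if O(¬validate_license) held, inferring O(cease_operations) would be affirming the consequent — invalid.
No other premise forces O(cease_operations). An ideal world satisfying every premise can still have cease_operations false, so O(cease_operations) is not derivable.

No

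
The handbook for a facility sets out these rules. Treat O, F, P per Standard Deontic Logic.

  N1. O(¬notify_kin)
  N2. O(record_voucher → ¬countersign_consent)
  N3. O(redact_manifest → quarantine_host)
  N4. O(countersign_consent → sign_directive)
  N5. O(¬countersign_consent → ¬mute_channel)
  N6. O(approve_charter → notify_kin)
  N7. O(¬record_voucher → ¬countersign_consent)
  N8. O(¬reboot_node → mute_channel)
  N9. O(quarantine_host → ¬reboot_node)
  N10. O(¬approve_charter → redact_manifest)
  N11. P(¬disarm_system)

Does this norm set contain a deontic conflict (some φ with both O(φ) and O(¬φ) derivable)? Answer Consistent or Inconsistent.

Premises 2 and 7 cover both cases: O(record_voucher → ¬countersign_consent) and O(¬record_voucher → ¬countersign_consent). Since record_voucher ∨ ¬record_voucher is a tautology, O(¬countersign_consent) follows.
From O(¬countersign_consent) and premise 5, O(¬countersign_consent → ¬mute_channel), we obtain O(¬mute_channel).
Premise 8 is O(¬reboot_node → mute_channel); contrapositively O(¬mute_channel → reboot_node). Since O(¬mute_channel) holds, K gives O(reboot_node).
Premise 9, O(quarantine_host → ¬reboot_node), contraposes to O(reboot_node → ¬quarantine_host); with O(reboot_node) we get O(¬quarantine_host).
Premise 3 is O(redact_manifest → quarantine_host); contrapositively O(¬quarantine_host → ¬redact_manifest). Since O(¬quarantine_host) holds, K gives O(¬redact_manifest).
Premise 10, O(¬approve_charter → redact_manifest), contraposes to O(¬redact_manifest → approve_charter); with O(¬redact_manifest) we get O(approve_charter).
From O(approve_charter) and premise 6, O(approve_charter → notify_kin), we obtain O(notify_kin).
However, premise 1 gives O(¬notify_kin).
We now have both O(notify_kin) and O(¬notify_kin) — notify_kin is simultaneously obligatory and forbidden, violating the D-axiom.

Inconsistent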